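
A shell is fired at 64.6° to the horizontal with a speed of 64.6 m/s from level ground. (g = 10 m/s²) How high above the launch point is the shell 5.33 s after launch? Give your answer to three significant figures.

v_y0 = 64.6 sin 64.6° = 58.36 m/s.
y(t) = v_y0 t − ½ g t² = 58.36×5.33 − 5.000×5.33² = 169 m.

169 m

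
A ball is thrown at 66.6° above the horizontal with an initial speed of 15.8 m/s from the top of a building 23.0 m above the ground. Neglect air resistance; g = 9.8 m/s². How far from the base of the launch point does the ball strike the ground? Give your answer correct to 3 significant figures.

Components: v_x = 15.8 cos 66.6° = 6.275 m/s, v_y = 15.8 sin 66.6° = 14.50 m/s.
Vertical: 0 = 23.0 + 14.50 t − ½(9.8) t² ⇒ 4.900 t² − 14.50 t − 23.0 = 0.
t = [14.50 + √(210.2 + 450.8)] / 9.800 = 4.103 s.
Horizontal: R = v_x · t = 6.275 × 4.103 = 25.7 m.

25.7 m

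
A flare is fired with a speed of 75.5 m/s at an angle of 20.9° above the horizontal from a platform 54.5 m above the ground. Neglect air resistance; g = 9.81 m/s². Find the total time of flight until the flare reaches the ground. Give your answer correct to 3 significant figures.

7.06 s

Vertical component: v_y = 75.5 sin 20.9° = 26.93 m/s.
Taking up as positive with launch at y = 54.5 m, landing at y = 0: 0 = 54.5 + 26.93 t − ½(9.81) t².
Solving 4.905 t² − 26.93 t − 54.5 = 0 gives t = [26.93 + √(26.93² + 4·4.905·54.5)] / 9.810 = 7.06 s.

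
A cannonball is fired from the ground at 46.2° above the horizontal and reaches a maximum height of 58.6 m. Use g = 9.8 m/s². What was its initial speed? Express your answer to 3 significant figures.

At maximum height v_y = 0, so (v₀ sin θ)² = 2 g H.
v₀ sin 46.2° = √(2 × 9.8 × 58.6) = 33.89 m/s.
v₀ = 33.89 / sin 46.2° = 33.89 / 0.7218 = 47.0 m/s.

47.0 m/s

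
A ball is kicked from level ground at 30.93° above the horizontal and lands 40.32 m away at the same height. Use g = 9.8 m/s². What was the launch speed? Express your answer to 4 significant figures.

On level ground, R = v₀² sin(2θ) / g, so v₀ = √(R g / sin 2θ).
sin(2 × 30.93°) = 0.8818.
v₀ = √(40.32 × 9.8 / 0.8818) = √448.10 = 21.17 m/s.

21.17 m/s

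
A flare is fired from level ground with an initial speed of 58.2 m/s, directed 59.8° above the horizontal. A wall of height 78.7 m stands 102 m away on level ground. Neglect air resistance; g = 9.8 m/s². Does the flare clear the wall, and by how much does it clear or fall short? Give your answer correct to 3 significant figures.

Yes — it clears the wall by 37.1 m.

v_x = 58.2 cos 59.8° = 29.28 m/s; v_y0 = 58.2 sin 59.8° = 50.30 m/s.
Time to reach the wall: t = 102 / 29.28 = 3.484 s.
Height at that point: y = 50.30×3.484 − 4.900×3.484² = 115.8 m.
That is 115.8 − 78.7 = 37.1 m above the top of the wall, so the flare clears it.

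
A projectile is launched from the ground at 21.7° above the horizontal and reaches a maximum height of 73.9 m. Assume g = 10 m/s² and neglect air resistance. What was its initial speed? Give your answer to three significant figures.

104 m/s

At maximum height v_y = 0, so (v₀ sin θ)² = 2 g H.
v₀ sin 21.7° = √(2 × 10 × 73.9) = 38.44 m/s.
v₀ = 38.44 / sin 21.7° = 38.44 / 0.3697 = 104 m/s.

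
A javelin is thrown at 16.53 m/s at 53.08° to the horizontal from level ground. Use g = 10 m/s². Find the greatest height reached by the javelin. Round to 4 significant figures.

Vertical component of launch velocity: v_y = 16.53 sin 53.08° = 13.215 m/s.
At the highest point the vertical velocity is zero, so v_y² = 2 g h_max.
h_max = (13.215)² / (2 × 10) = 174.64 / 20.00 = 8.732 m.

8.732 m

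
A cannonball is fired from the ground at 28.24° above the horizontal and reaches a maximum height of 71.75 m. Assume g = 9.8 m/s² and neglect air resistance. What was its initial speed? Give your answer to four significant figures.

79.25 m/s

At maximum height v_y = 0, so (v₀ sin θ)² = 2 g H.
v₀ sin 28.24° = √(2 × 9.8 × 71.75) = 37.501 m/s.
v₀ = 37.501 / sin 28.24° = 37.501 / 0.4732 = 79.25 m/s.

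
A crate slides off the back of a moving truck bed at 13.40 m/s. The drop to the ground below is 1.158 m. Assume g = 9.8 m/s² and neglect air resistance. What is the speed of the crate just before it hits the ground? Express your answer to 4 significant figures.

14.22 m/s

Fall time: t = √(2 × 1.158 / 9.8) = 0.48613 s.
At impact: v_x = 13.40 m/s (unchanged), v_y = g t = 9.8 × 0.48613 = 4.7641 m/s.
Speed = √(v_x² + v_y²) = √(179.56 + 22.697) = 14.22 m/s.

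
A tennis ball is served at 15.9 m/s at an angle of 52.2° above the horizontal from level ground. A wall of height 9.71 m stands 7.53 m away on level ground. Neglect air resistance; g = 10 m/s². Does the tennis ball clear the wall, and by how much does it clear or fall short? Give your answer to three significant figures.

No — it falls 2.99 m short of clearing the wall.

v_x = 15.9 cos 52.2° = 9.745 m/s; v_y0 = 15.9 sin 52.2° = 12.56 m/s.
Time to reach the wall: t = 7.53 / 9.745 = 0.7727 s.
Height at that point: y = 12.56×0.7727 − 5.000×0.7727² = 6.720 m.
That is 9.71 − 6.720 = 2.99 m below the top of the wall, so the tennis ball does not clear it.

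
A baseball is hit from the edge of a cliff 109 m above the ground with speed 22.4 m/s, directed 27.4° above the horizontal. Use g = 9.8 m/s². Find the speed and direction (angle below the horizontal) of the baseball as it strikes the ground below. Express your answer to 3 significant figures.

51.4 m/s at 67.2° below the horizontal

v_x = 22.4 cos 27.4° = 19.89 m/s (constant).
|v_y| at impact = √((10.31)² + 2×9.8×109) = 47.36 m/s.
Speed = √(19.89² + 47.36²) = 51.4 m/s; angle = arctan(47.36/19.89) = 67.2° below horizontal.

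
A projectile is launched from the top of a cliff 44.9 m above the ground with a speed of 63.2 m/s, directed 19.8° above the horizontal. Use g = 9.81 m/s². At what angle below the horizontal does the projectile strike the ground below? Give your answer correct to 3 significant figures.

v_x = 63.2 cos 19.8° = 59.46 m/s.
At impact |v_y| = √(v_y0² + 2 g h) = √(21.41² + 2×9.81×44.9) = 36.60 m/s.
Angle below horizontal = arctan(|v_y| / v_x) = arctan(36.60 / 59.46) = 31.6°.

31.6°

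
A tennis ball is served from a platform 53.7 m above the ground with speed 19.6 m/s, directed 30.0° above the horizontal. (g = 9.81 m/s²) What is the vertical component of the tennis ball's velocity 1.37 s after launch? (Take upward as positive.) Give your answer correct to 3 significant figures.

Initial vertical component: v_y0 = 19.6 sin 30.0° = 9.800 m/s.
v_y(t) = v_y0 − g t = 9.800 − 9.81 × 1.37 = -3.64 m/s.

-3.64 m/s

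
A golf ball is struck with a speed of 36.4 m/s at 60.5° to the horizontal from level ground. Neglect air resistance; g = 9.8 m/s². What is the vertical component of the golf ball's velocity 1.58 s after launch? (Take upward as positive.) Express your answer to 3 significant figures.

Initial vertical component: v_y0 = 36.4 sin 60.5° = 31.68 m/s.
v_y(t) = v_y0 − g t = 31.68 − 9.8 × 1.58 = 16.2 m/s.

16.2 m/s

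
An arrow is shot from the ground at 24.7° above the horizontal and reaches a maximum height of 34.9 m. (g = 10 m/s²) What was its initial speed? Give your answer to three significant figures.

At maximum height v_y = 0, so (v₀ sin θ)² = 2 g H.
v₀ sin 24.7° = √(2 × 10 × 34.9) = 26.42 m/s.
v₀ = 26.42 / sin 24.7° = 26.42 / 0.4179 = 63.2 m/s.

63.2 m/s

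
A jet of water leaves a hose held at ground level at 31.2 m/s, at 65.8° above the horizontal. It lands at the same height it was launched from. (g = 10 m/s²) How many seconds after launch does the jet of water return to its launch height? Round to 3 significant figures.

5.69 s

Vertical component: v_y = 31.2 sin 65.8° = 28.46 m/s.
For a projectile landing at launch height, time of flight is t = 2 v_y / g = 2 × 28.46 / 10 = 5.69 s.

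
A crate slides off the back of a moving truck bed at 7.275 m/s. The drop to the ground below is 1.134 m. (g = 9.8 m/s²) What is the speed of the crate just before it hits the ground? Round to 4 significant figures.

Fall time: t = √(2 × 1.134 / 9.8) = 0.48107 s.
At impact: v_x = 7.275 m/s (unchanged), v_y = g t = 9.8 × 0.48107 = 4.7145 m/s.
Speed = √(v_x² + v_y²) = √(52.926 + 22.227) = 8.669 m/s.

8.669 m/s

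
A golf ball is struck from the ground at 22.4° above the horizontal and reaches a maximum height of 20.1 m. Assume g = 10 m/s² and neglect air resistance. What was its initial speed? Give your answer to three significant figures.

52.6 m/s

At maximum height v_y = 0, so (v₀ sin θ)² = 2 g H.
v₀ sin 22.4° = √(2 × 10 × 20.1) = 20.05 m/s.
v₀ = 20.05 / sin 22.4° = 20.05 / 0.3811 = 52.6 m/s.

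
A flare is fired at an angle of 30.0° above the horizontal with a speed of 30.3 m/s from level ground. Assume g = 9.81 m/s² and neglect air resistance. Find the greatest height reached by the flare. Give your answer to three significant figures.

11.7 m

Vertical component of launch velocity: v_y = 30.3 sin 30.0° = 15.15 m/s.
At the highest point the vertical velocity is zero, so v_y² = 2 g h_max.
h_max = (15.15)² / (2 × 9.81) = 229.5 / 19.62 = 11.7 m.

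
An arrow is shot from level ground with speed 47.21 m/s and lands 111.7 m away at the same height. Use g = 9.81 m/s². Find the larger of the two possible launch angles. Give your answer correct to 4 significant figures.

Level-ground range: R = v₀² sin(2θ)/g ⇒ sin 2θ = R g / v₀² = 111.7×9.81/47.21² = 0.4916.
2θ = arcsin(0.4916) = 29.446° or 180° − 29.446° = 150.554°.
So θ = 14.72° or θ = 75.28°.

75.28°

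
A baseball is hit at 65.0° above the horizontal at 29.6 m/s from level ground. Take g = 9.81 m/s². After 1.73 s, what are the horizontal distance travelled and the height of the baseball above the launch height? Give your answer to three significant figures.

v_x = 29.6 cos 65.0° = 12.51 m/s; v_y0 = 29.6 sin 65.0° = 26.83 m/s.
x = v_x t = 12.51 × 1.73 = 21.6 m.
y = v_y0 t − ½ g t² = 26.83×1.73 − 4.905×1.73² = 31.7 m.

x = 21.6 m, y = 31.7 m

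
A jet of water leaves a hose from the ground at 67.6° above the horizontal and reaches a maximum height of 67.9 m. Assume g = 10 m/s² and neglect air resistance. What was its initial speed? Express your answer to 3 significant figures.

At maximum height v_y = 0, so (v₀ sin θ)² = 2 g H.
v₀ sin 67.6° = √(2 × 10 × 67.9) = 36.85 m/s.
v₀ = 36.85 / sin 67.6° = 36.85 / 0.9245 = 39.9 m/s.

39.9 m/s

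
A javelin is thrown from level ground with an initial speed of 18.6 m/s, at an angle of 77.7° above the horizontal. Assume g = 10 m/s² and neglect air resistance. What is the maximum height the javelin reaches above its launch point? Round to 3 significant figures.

16.5 m

Vertical component of launch velocity: v_y = 18.6 sin 77.7° = 18.17 m/s.
At the highest point the vertical velocity is zero, so v_y² = 2 g h_max.
h_max = (18.17)² / (2 × 10) = 330.1 / 20.00 = 16.5 m.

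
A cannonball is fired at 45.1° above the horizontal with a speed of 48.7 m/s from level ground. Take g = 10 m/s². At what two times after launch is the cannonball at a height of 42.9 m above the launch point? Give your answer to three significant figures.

v_y0 = 48.7 sin 45.1° = 34.50 m/s.
Set y = v_y0 t − ½ g t² = 42.9: 5.000 t² − 34.50 t + 42.9 = 0.
t = [34.50 ± √(1190 − 858.0)] / 10 = (34.50 ± 18.22) / 10, giving t = 1.63 s or t = 5.27 s.
So the cannonball is at 42.9 m at t = 1.63 s (rising) and t = 5.27 s (falling).

1.63 s and 5.27 s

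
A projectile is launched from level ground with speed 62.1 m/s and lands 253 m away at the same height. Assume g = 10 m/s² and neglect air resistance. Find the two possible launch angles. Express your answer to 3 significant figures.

20.5° and 69.5°

Level-ground range: R = v₀² sin(2θ)/g ⇒ sin 2θ = R g / v₀² = 253×10/62.1² = 0.6561.
2θ = arcsin(0.6561) = 41.00° or 180° − 41.00° = 139.00°.
So θ = 20.5° or θ = 69.5°.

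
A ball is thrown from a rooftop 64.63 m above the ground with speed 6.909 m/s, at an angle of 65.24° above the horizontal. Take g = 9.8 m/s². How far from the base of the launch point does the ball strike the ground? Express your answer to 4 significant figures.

12.52 m

Components: v_x = 6.909 cos 65.24° = 2.8936 m/s, v_y = 6.909 sin 65.24° = 6.2739 m/s.
Vertical: 0 = 64.63 + 6.2739 t − ½(9.8) t² ⇒ 4.900 t² − 6.2739 t − 64.63 = 0.
t = [6.2739 + √(39.362 + 1266.7)] / 9.800 = 4.3279 s.
Horizontal: R = v_x · t = 2.8936 × 4.3279 = 12.52 m.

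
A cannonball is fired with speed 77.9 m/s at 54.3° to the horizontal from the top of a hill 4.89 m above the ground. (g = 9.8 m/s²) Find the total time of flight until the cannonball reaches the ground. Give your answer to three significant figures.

Vertical component: v_y = 77.9 sin 54.3° = 63.26 m/s.
Taking up as positive with launch at y = 4.89 m, landing at y = 0: 0 = 4.89 + 63.26 t − ½(9.8) t².
Solving 4.900 t² − 63.26 t − 4.89 = 0 gives t = [63.26 + √(63.26² + 4·4.900·4.89)] / 9.800 = 13.0 s.

13.0 s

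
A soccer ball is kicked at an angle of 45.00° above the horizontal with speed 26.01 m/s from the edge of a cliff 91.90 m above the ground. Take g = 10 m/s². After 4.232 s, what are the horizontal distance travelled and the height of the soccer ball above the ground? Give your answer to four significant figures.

v_x = 26.01 cos 45.00° = 18.392 m/s; v_y0 = 26.01 sin 45.00° = 18.392 m/s.
x = v_x t = 18.392 × 4.232 = 77.83 m.
y = 91.90 + v_y0 t − ½ g t² = 80.19 m.

x = 77.83 m, y = 80.19 m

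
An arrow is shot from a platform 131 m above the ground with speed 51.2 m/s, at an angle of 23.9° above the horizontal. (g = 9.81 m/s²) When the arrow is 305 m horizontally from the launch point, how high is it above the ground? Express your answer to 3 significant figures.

57.9 m

v_x = 51.2 cos 23.9° = 46.81 m/s, v_y0 = 51.2 sin 23.9° = 20.74 m/s.
Time to reach x = 305 m: t = x / v_x = 305 / 46.81 = 6.516 s.
y = 131 + v_y0 t − ½ g t² = 131 + 20.74×6.516 − 4.905×6.516² = 57.9 m.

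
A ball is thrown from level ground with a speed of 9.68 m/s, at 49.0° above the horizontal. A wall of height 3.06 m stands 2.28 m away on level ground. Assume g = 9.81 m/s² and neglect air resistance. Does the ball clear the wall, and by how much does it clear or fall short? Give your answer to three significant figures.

No — it falls 1.07 m short of clearing the wall.

v_x = 9.68 cos 49.0° = 6.351 m/s; v_y0 = 9.68 sin 49.0° = 7.306 m/s.
Time to reach the wall: t = 2.28 / 6.351 = 0.3590 s.
Height at that point: y = 7.306×0.3590 − 4.905×0.3590² = 1.991 m.
That is 3.06 − 1.991 = 1.07 m below the top of the wall, so the ball does not clear it.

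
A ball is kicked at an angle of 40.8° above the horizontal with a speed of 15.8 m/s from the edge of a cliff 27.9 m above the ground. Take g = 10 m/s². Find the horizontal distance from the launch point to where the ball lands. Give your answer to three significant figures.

Components: v_x = 15.8 cos 40.8° = 11.96 m/s, v_y = 15.8 sin 40.8° = 10.32 m/s.
Vertical: 0 = 27.9 + 10.32 t − ½(10) t² ⇒ 5.000 t² − 10.32 t − 27.9 = 0.
t = [10.32 + √(106.5 + 558.0)] / 10.00 = 3.610 s.
Horizontal: R = v_x · t = 11.96 × 3.610 = 43.2 m.

43.2 m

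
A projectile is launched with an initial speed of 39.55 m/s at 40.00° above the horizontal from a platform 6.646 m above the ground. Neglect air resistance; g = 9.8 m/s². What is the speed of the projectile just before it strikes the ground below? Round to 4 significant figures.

v_x = 39.55 cos 40.00° = 30.297 m/s is unchanged throughout.
For the vertical component, v_y² = v_y0² + 2 g h = (25.422)² + 2×9.8×6.646 = 776.54, so |v_y| = 27.866 m/s.
Impact speed = √(v_x² + v_y²) = √(917.91 + 776.54) = 41.16 m/s.

41.16 m/s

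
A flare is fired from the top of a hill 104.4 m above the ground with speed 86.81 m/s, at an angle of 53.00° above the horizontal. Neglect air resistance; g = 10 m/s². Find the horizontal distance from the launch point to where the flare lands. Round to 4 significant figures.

Components: v_x = 86.81 cos 53.00° = 52.244 m/s, v_y = 86.81 sin 53.00° = 69.330 m/s.
Vertical: 0 = 104.4 + 69.330 t − ½(10) t² ⇒ 5.000 t² − 69.330 t − 104.4 = 0.
t = [69.330 + √(4806.6 + 2088.0)] / 10.00 = 15.236 s.
Horizontal: R = v_x · t = 52.244 × 15.236 = 796.0 m.

796.0 m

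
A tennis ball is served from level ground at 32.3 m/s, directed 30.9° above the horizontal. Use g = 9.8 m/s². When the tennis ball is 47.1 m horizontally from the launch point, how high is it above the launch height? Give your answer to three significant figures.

v_x = 32.3 cos 30.9° = 27.72 m/s, v_y0 = 32.3 sin 30.9° = 16.59 m/s.
Time to reach x = 47.1 m: t = x / v_x = 47.1 / 27.72 = 1.699 s.
y = v_y0 t − ½ g t² = 16.59×1.699 − 4.900×1.699² = 14.0 m.

14.0 m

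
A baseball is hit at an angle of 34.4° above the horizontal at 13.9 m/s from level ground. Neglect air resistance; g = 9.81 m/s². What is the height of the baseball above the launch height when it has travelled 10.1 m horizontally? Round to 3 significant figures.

v_x = 13.9 cos 34.4° = 11.47 m/s, v_y0 = 13.9 sin 34.4° = 7.853 m/s.
Time to reach x = 10.1 m: t = x / v_x = 10.1 / 11.47 = 0.8806 s.
y = v_y0 t − ½ g t² = 7.853×0.8806 − 4.905×0.8806² = 3.11 m.

3.11 m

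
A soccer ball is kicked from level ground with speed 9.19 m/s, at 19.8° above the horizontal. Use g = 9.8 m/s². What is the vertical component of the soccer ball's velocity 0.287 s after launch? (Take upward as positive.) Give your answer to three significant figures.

Initial vertical component: v_y0 = 9.19 sin 19.8° = 3.113 m/s.
v_y(t) = v_y0 − g t = 3.113 − 9.8 × 0.287 = 0.300 m/s.

0.300 m/s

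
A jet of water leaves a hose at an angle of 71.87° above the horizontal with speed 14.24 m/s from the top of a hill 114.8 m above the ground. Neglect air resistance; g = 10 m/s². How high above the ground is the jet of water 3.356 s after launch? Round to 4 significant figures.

103.9 m

v_y0 = 14.24 sin 71.87° = 13.533 m/s.
y(t) = 114.8 + v_y0 t − ½ g t² = 114.8 + 13.533×3.356 − ½×10×3.356² = 103.9 m.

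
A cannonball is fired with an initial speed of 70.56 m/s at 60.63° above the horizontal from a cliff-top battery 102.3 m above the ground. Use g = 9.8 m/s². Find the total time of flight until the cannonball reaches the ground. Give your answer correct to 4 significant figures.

Vertical component: v_y = 70.56 sin 60.63° = 61.491 m/s.
Taking up as positive with launch at y = 102.3 m, landing at y = 0: 0 = 102.3 + 61.491 t − ½(9.8) t².
Solving 4.900 t² − 61.491 t − 102.3 = 0 gives t = [61.491 + √(61.491² + 4·4.900·102.3)] / 9.800 = 14.04 s.

14.04 s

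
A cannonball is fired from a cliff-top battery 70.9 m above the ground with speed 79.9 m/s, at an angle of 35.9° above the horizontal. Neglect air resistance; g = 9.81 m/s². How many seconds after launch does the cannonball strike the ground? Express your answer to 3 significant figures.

10.9 s

Vertical component: v_y = 79.9 sin 35.9° = 46.85 m/s.
Taking up as positive with launch at y = 70.9 m, landing at y = 0: 0 = 70.9 + 46.85 t − ½(9.81) t².
Solving 4.905 t² − 46.85 t − 70.9 = 0 gives t = [46.85 + √(46.85² + 4·4.905·70.9)] / 9.810 = 10.9 s.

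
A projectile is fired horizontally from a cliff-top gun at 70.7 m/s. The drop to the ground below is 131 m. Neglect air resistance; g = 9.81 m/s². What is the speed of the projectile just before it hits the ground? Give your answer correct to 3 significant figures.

Fall time: t = √(2 × 131 / 9.81) = 5.168 s.
At impact: v_x = 70.7 m/s (unchanged), v_y = g t = 9.81 × 5.168 = 50.70 m/s.
Speed = √(v_x² + v_y²) = √(4998 + 2570) = 87.0 m/s.

87.0 m/s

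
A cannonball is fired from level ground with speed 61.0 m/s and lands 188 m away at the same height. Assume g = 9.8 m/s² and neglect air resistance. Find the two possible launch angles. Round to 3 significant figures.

Level-ground range: R = v₀² sin(2θ)/g ⇒ sin 2θ = R g / v₀² = 188×9.8/61.0² = 0.4951.
2θ = arcsin(0.4951) = 29.68° or 180° − 29.68° = 150.32°.
So θ = 14.8° or θ = 75.2°.

14.8° and 75.2°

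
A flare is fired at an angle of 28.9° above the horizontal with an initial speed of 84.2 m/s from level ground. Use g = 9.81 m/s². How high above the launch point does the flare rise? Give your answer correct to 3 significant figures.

Vertical component of launch velocity: v_y = 84.2 sin 28.9° = 40.69 m/s.
At the highest point the vertical velocity is zero, so v_y² = 2 g h_max.
h_max = (40.69)² / (2 × 9.81) = 1656 / 19.62 = 84.4 m.

84.4 m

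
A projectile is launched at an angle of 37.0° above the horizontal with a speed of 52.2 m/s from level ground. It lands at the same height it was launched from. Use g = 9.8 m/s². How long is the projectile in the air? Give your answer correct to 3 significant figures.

Vertical component: v_y = 52.2 sin 37.0° = 31.41 m/s.
For a projectile landing at launch height, time of flight is t = 2 v_y / g = 2 × 31.41 / 9.8 = 6.41 s.

6.41 s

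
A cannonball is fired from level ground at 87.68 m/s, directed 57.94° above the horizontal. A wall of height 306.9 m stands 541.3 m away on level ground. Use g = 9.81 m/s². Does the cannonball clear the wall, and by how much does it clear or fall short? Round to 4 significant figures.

No — it falls 106.2 m short of clearing the wall.

v_x = 87.68 cos 57.94° = 46.541 m/s; v_y0 = 87.68 sin 57.94° = 74.308 m/s.
Time to reach the wall: t = 541.3 / 46.541 = 11.631 s.
Height at that point: y = 74.308×11.631 − 4.905×11.631² = 200.73 m.
That is 306.9 − 200.73 = 106.2 m below the top of the wall, so the cannonball does not clear it.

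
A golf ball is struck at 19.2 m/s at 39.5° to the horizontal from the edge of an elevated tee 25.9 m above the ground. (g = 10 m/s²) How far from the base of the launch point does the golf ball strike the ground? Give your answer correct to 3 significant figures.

56.4 m

Components: v_x = 19.2 cos 39.5° = 14.82 m/s, v_y = 19.2 sin 39.5° = 12.21 m/s.
Vertical: 0 = 25.9 + 12.21 t − ½(10) t² ⇒ 5.000 t² − 12.21 t − 25.9 = 0.
t = [12.21 + √(149.1 + 518.0)] / 10.00 = 3.804 s.
Horizontal: R = v_x · t = 14.82 × 3.804 = 56.4 m.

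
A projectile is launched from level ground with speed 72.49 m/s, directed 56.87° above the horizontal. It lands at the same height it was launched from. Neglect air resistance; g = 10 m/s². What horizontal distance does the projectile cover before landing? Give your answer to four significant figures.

For level ground, R = v₀² sin(2θ) / g.
sin(2 × 56.87°) = sin 113.74° = 0.9154.
R = (72.49)² × 0.9154 / 10 = 481.0 m.

481.0 m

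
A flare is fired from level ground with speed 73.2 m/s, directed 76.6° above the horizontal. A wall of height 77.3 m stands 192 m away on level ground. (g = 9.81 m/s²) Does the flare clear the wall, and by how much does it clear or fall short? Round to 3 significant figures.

Yes — it clears the wall by 100 m.

v_x = 73.2 cos 76.6° = 16.96 m/s; v_y0 = 73.2 sin 76.6° = 71.21 m/s.
Time to reach the wall: t = 192 / 16.96 = 11.32 s.
Height at that point: y = 71.21×11.32 − 4.905×11.32² = 177.6 m.
That is 177.6 − 77.3 = 100 m above the top of the wall, so the flare clears it.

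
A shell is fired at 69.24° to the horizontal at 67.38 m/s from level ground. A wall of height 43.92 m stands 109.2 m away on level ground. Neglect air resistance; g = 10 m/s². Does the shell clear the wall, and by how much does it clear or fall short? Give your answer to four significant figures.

Yes — it clears the wall by 139.6 m.

v_x = 67.38 cos 69.24° = 23.883 m/s; v_y0 = 67.38 sin 69.24° = 63.005 m/s.
Time to reach the wall: t = 109.2 / 23.883 = 4.5723 s.
Height at that point: y = 63.005×4.5723 − 5.000×4.5723² = 183.55 m.
That is 183.55 − 43.92 = 139.6 m above the top of the wall, so the shell clears it.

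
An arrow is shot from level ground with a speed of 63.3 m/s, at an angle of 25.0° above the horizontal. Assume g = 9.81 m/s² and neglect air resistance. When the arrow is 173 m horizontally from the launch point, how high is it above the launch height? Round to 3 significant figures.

36.1 m

v_x = 63.3 cos 25.0° = 57.37 m/s, v_y0 = 63.3 sin 25.0° = 26.75 m/s.
Time to reach x = 173 m: t = x / v_x = 173 / 57.37 = 3.016 s.
y = v_y0 t − ½ g t² = 26.75×3.016 − 4.905×3.016² = 36.1 m.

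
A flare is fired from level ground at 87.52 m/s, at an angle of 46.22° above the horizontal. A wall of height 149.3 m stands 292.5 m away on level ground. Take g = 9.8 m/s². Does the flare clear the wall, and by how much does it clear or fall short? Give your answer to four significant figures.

Yes — it clears the wall by 41.60 m.

v_x = 87.52 cos 46.22° = 60.554 m/s; v_y0 = 87.52 sin 46.22° = 63.190 m/s.
Time to reach the wall: t = 292.5 / 60.554 = 4.8304 s.
Height at that point: y = 63.190×4.8304 − 4.900×4.8304² = 190.90 m.
That is 190.90 − 149.3 = 41.60 m above the top of the wall, so the flare clears it.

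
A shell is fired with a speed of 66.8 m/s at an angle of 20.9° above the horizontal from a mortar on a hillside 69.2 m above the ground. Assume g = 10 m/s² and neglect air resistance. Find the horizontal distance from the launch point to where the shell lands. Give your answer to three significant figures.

424 m

Components: v_x = 66.8 cos 20.9° = 62.40 m/s, v_y = 66.8 sin 20.9° = 23.83 m/s.
Vertical: 0 = 69.2 + 23.83 t − ½(10) t² ⇒ 5.000 t² − 23.83 t − 69.2 = 0.
t = [23.83 + √(567.9 + 1384)] / 10.00 = 6.801 s.
Horizontal: R = v_x · t = 62.40 × 6.801 = 424 m.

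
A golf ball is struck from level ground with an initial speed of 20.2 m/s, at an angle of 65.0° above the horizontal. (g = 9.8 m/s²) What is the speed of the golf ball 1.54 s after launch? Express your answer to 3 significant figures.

v_x = 20.2 cos 65.0° = 8.537 m/s (constant).
v_y(t) = 20.2 sin 65.0° − g t = 18.31 − 9.8 × 1.54 = 3.218 m/s.
Speed = √(v_x² + v_y²) = √(72.88 + 10.36) = 9.12 m/s.

9.12 m/s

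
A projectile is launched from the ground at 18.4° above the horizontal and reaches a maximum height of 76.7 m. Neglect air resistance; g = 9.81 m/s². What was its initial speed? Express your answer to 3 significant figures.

At maximum height v_y = 0, so (v₀ sin θ)² = 2 g H.
v₀ sin 18.4° = √(2 × 9.81 × 76.7) = 38.79 m/s.
v₀ = 38.79 / sin 18.4° = 38.79 / 0.3156 = 123 m/s.

123 m/s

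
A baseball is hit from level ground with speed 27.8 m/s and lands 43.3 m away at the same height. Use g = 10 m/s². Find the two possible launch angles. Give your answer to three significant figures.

17.0° and 73.0°

Level-ground range: R = v₀² sin(2θ)/g ⇒ sin 2θ = R g / v₀² = 43.3×10/27.8² = 0.5603.
2θ = arcsin(0.5603) = 34.08° or 180° − 34.08° = 145.92°.
So θ = 17.0° or θ = 73.0°.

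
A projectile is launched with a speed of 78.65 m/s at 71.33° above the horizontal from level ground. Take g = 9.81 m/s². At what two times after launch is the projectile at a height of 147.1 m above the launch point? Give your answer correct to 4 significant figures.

2.332 s and 12.86 s

v_y0 = 78.65 sin 71.33° = 74.511 m/s.
Set y = v_y0 t − ½ g t² = 147.1: 4.905 t² − 74.511 t + 147.1 = 0.
t = [74.511 ± √(5551.9 − 2886.1)] / 9.81 = (74.511 ± 51.631) / 9.81, giving t = 2.332 s or t = 12.86 s.
So the projectile is at 147.1 m at t = 2.332 s (rising) and t = 12.86 s (falling).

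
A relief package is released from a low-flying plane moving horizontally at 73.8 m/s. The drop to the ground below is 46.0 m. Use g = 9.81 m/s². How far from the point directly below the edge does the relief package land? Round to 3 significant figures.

Initial vertical velocity is zero, so the fall time comes from h = ½ g t²: t = √(2 × 46.0 / 9.81) = 3.062 s.
Horizontal motion is uniform at 73.8 m/s, so x = 73.8 × 3.062 = 226 m.

226 m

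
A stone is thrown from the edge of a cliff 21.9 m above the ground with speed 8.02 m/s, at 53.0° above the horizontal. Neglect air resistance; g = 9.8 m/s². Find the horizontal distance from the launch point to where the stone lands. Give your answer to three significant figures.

Components: v_x = 8.02 cos 53.0° = 4.827 m/s, v_y = 8.02 sin 53.0° = 6.405 m/s.
Vertical: 0 = 21.9 + 6.405 t − ½(9.8) t² ⇒ 4.900 t² − 6.405 t − 21.9 = 0.
t = [6.405 + √(41.02 + 429.2)] / 9.800 = 2.866 s.
Horizontal: R = v_x · t = 4.827 × 2.866 = 13.8 m.

13.8 m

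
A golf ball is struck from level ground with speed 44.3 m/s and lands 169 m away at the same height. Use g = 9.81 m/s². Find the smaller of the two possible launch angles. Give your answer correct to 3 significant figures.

28.8°

Level-ground range: R = v₀² sin(2θ)/g ⇒ sin 2θ = R g / v₀² = 169×9.81/44.3² = 0.8448.
2θ = arcsin(0.8448) = 57.65° or 180° − 57.65° = 122.35°.
So θ = 28.8° or θ = 61.2°.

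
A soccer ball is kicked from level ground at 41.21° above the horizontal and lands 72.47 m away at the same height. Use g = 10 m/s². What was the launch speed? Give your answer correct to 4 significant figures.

On level ground, R = v₀² sin(2θ) / g, so v₀ = √(R g / sin 2θ).
sin(2 × 41.21°) = 0.9913.
v₀ = √(72.47 × 10 / 0.9913) = √731.06 = 27.04 m/s.

27.04 m/s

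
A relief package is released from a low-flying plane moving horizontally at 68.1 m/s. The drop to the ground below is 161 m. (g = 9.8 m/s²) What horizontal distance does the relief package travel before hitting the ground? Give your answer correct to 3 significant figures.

Initial vertical velocity is zero, so the fall time comes from h = ½ g t²: t = √(2 × 161 / 9.8) = 5.732 s.
Horizontal motion is uniform at 68.1 m/s, so x = 68.1 × 5.732 = 390 m.

390 m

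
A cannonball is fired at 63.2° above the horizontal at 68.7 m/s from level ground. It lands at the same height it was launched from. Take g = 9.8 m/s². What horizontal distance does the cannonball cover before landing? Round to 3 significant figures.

Components: v_x = 68.7 cos 63.2° = 30.98 m/s, v_y = 68.7 sin 63.2° = 61.32 m/s.
Time of flight (same landing height): t = 2 v_y / g = 2 × 61.32 / 9.8 = 12.51 s.
Range: R = v_x · t = 30.98 × 12.51 = 388 m.

388 m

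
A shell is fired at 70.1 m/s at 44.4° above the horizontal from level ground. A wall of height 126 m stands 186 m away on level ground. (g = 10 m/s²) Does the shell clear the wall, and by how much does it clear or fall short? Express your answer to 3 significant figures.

No — it falls 12.8 m short of clearing the wall.

v_x = 70.1 cos 44.4° = 50.08 m/s; v_y0 = 70.1 sin 44.4° = 49.05 m/s.
Time to reach the wall: t = 186 / 50.08 = 3.714 s.
Height at that point: y = 49.05×3.714 − 5.000×3.714² = 113.2 m.
That is 126 − 113.2 = 12.8 m below the top of the wall, so the shell does not clear it.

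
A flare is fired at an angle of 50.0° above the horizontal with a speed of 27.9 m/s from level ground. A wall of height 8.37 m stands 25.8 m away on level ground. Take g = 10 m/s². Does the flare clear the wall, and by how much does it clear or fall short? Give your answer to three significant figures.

Yes — it clears the wall by 12.0 m.

v_x = 27.9 cos 50.0° = 17.93 m/s; v_y0 = 27.9 sin 50.0° = 21.37 m/s.
Time to reach the wall: t = 25.8 / 17.93 = 1.439 s.
Height at that point: y = 21.37×1.439 − 5.000×1.439² = 20.40 m.
That is 20.40 − 8.37 = 12.0 m above the top of the wall, so the flare clears it.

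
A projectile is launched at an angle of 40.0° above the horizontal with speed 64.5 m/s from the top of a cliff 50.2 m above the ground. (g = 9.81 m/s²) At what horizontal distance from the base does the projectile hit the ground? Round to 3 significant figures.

Components: v_x = 64.5 cos 40.0° = 49.41 m/s, v_y = 64.5 sin 40.0° = 41.46 m/s.
Vertical: 0 = 50.2 + 41.46 t − ½(9.81) t² ⇒ 4.905 t² − 41.46 t − 50.2 = 0.
t = [41.46 + √(1719 + 984.9)] / 9.810 = 9.527 s.
Horizontal: R = v_x · t = 49.41 × 9.527 = 471 m.

471 m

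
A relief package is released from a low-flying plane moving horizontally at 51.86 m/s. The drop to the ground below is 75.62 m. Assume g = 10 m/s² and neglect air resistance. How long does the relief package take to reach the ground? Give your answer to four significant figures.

3.889 s

The horizontal speed doesn't affect the fall. With v_y0 = 0, h = ½ g t².
t = √(2 × 75.62 / 10) = √15.124 = 3.889 s.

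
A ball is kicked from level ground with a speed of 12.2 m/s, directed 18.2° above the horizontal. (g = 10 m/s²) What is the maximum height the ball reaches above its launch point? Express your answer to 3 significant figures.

0.726 m

Vertical component of launch velocity: v_y = 12.2 sin 18.2° = 3.810 m/s.
At the highest point the vertical velocity is zero, so v_y² = 2 g h_max.
h_max = (3.810)² / (2 × 10) = 14.52 / 20.00 = 0.726 m.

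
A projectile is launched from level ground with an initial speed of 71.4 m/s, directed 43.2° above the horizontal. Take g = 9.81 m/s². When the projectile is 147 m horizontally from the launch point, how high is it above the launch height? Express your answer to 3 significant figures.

98.9 m

v_x = 71.4 cos 43.2° = 52.05 m/s, v_y0 = 71.4 sin 43.2° = 48.88 m/s.
Time to reach x = 147 m: t = x / v_x = 147 / 52.05 = 2.824 s.
y = v_y0 t − ½ g t² = 48.88×2.824 − 4.905×2.824² = 98.9 m.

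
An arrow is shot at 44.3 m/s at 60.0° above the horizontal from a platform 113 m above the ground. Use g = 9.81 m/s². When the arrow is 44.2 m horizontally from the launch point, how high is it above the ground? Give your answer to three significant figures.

170 m

v_x = 44.3 cos 60.0° = 22.15 m/s, v_y0 = 44.3 sin 60.0° = 38.36 m/s.
Time to reach x = 44.2 m: t = x / v_x = 44.2 / 22.15 = 1.995 s.
y = 113 + v_y0 t − ½ g t² = 113 + 38.36×1.995 − 4.905×1.995² = 170 m.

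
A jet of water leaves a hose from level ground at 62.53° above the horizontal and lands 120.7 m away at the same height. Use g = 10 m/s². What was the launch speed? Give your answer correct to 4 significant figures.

On level ground, R = v₀² sin(2θ) / g, so v₀ = √(R g / sin 2θ).
sin(2 × 62.53°) = 0.8186.
v₀ = √(120.7 × 10 / 0.8186) = √1474.5 = 38.40 m/s.

38.40 m/s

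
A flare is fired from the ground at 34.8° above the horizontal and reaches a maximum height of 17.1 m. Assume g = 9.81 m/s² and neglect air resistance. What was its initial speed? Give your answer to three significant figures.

At maximum height v_y = 0, so (v₀ sin θ)² = 2 g H.
v₀ sin 34.8° = √(2 × 9.81 × 17.1) = 18.32 m/s.
v₀ = 18.32 / sin 34.8° = 18.32 / 0.5707 = 32.1 m/s.

32.1 m/s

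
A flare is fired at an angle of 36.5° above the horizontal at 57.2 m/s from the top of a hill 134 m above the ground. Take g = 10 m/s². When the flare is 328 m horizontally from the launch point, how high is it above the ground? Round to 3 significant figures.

v_x = 57.2 cos 36.5° = 45.98 m/s, v_y0 = 57.2 sin 36.5° = 34.02 m/s.
Time to reach x = 328 m: t = x / v_x = 328 / 45.98 = 7.134 s.
y = 134 + v_y0 t − ½ g t² = 134 + 34.02×7.134 − 5.000×7.134² = 122 m.

122 m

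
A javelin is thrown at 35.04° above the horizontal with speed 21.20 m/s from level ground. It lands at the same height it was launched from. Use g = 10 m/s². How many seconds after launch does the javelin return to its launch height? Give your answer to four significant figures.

Vertical component: v_y = 21.20 sin 35.04° = 12.172 m/s.
For a projectile landing at launch height, time of flight is t = 2 v_y / g = 2 × 12.172 / 10 = 2.434 s.

2.434 s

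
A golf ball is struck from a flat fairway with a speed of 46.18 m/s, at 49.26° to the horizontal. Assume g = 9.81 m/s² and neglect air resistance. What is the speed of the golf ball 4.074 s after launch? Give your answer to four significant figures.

30.55 m/s

v_x = 46.18 cos 49.26° = 30.138 m/s (constant).
v_y(t) = 46.18 sin 49.26° − g t = 34.990 − 9.81 × 4.074 = -4.9759 m/s.
Speed = √(v_x² + v_y²) = √(908.30 + 24.760) = 30.55 m/s.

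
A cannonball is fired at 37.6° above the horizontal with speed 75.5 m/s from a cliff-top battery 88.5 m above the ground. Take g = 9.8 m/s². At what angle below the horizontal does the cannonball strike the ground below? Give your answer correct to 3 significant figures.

v_x = 75.5 cos 37.6° = 59.82 m/s.
At impact |v_y| = √(v_y0² + 2 g h) = √(46.07² + 2×9.8×88.5) = 62.11 m/s.
Angle below horizontal = arctan(|v_y| / v_x) = arctan(62.11 / 59.82) = 46.1°.

46.1°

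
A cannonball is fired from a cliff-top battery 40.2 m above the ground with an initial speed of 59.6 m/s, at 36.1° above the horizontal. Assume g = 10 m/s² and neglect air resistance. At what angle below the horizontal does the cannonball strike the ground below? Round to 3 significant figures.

v_x = 59.6 cos 36.1° = 48.16 m/s.
At impact |v_y| = √(v_y0² + 2 g h) = √(35.12² + 2×10×40.2) = 45.14 m/s.
Angle below horizontal = arctan(|v_y| / v_x) = arctan(45.14 / 48.16) = 43.1°.

43.1°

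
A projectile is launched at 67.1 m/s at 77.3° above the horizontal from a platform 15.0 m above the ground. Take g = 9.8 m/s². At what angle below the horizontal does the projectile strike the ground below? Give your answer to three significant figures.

v_x = 67.1 cos 77.3° = 14.75 m/s.
At impact |v_y| = √(v_y0² + 2 g h) = √(65.46² + 2×9.8×15.0) = 67.67 m/s.
Angle below horizontal = arctan(|v_y| / v_x) = arctan(67.67 / 14.75) = 77.7°.

77.7°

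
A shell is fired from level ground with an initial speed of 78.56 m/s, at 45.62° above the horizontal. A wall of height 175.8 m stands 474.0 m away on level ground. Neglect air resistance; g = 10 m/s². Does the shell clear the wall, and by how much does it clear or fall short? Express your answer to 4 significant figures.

v_x = 78.56 cos 45.62° = 54.946 m/s; v_y0 = 78.56 sin 45.62° = 56.148 m/s.
Time to reach the wall: t = 474.0 / 54.946 = 8.6267 s.
Height at that point: y = 56.148×8.6267 − 5.000×8.6267² = 112.27 m.
That is 175.8 − 112.27 = 63.53 m below the top of the wall, so the shell does not clear it.

No — it falls 63.53 m short of clearing the wall.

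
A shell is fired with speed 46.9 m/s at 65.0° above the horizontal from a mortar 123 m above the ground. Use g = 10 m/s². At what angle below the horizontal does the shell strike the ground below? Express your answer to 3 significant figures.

73.1°

v_x = 46.9 cos 65.0° = 19.82 m/s.
At impact |v_y| = √(v_y0² + 2 g h) = √(42.51² + 2×10×123) = 65.32 m/s.
Angle below horizontal = arctan(|v_y| / v_x) = arctan(65.32 / 19.82) = 73.1°.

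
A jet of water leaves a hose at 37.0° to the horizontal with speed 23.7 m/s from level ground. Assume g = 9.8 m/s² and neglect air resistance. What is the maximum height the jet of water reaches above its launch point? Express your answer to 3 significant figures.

Vertical component of launch velocity: v_y = 23.7 sin 37.0° = 14.26 m/s.
At the highest point the vertical velocity is zero, so v_y² = 2 g h_max.
h_max = (14.26)² / (2 × 9.8) = 203.3 / 19.60 = 10.4 m.

10.4 m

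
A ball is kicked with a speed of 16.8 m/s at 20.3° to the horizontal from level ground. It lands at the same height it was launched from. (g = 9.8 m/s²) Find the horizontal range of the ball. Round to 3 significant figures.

For level ground, R = v₀² sin(2θ) / g.
sin(2 × 20.3°) = sin 40.60° = 0.6508.
R = (16.8)² × 0.6508 / 9.8 = 18.7 m.

18.7 m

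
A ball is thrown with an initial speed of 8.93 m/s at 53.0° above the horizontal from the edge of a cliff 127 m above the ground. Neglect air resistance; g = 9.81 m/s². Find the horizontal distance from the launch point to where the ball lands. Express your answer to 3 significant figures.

31.5 m

Components: v_x = 8.93 cos 53.0° = 5.374 m/s, v_y = 8.93 sin 53.0° = 7.132 m/s.
Vertical: 0 = 127 + 7.132 t − ½(9.81) t² ⇒ 4.905 t² − 7.132 t − 127 = 0.
t = [7.132 + √(50.87 + 2492)] / 9.810 = 5.867 s.
Horizontal: R = v_x · t = 5.374 × 5.867 = 31.5 m.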